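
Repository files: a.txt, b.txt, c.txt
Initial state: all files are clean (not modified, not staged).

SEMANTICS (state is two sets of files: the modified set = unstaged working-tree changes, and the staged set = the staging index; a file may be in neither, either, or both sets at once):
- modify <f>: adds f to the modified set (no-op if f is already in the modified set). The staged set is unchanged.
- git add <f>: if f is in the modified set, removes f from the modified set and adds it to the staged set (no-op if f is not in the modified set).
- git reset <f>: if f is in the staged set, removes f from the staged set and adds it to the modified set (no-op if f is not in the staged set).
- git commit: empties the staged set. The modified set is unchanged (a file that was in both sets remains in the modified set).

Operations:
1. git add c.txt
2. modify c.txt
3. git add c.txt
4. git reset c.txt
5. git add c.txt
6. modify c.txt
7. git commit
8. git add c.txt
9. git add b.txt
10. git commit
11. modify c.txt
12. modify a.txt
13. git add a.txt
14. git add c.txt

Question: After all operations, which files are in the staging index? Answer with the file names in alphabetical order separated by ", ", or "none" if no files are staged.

Answer: a.txt, c.txt

Derivation:
After op 1 (git add c.txt): modified={none} staged={none}
After op 2 (modify c.txt): modified={c.txt} staged={none}
After op 3 (git add c.txt): modified={none} staged={c.txt}
After op 4 (git reset c.txt): modified={c.txt} staged={none}
After op 5 (git add c.txt): modified={none} staged={c.txt}
After op 6 (modify c.txt): modified={c.txt} staged={c.txt}
After op 7 (git commit): modified={c.txt} staged={none}
After op 8 (git add c.txt): modified={none} staged={c.txt}
After op 9 (git add b.txt): modified={none} staged={c.txt}
After op 10 (git commit): modified={none} staged={none}
After op 11 (modify c.txt): modified={c.txt} staged={none}
After op 12 (modify a.txt): modified={a.txt, c.txt} staged={none}
After op 13 (git add a.txt): modified={c.txt} staged={a.txt}
After op 14 (git add c.txt): modified={none} staged={a.txt, c.txt}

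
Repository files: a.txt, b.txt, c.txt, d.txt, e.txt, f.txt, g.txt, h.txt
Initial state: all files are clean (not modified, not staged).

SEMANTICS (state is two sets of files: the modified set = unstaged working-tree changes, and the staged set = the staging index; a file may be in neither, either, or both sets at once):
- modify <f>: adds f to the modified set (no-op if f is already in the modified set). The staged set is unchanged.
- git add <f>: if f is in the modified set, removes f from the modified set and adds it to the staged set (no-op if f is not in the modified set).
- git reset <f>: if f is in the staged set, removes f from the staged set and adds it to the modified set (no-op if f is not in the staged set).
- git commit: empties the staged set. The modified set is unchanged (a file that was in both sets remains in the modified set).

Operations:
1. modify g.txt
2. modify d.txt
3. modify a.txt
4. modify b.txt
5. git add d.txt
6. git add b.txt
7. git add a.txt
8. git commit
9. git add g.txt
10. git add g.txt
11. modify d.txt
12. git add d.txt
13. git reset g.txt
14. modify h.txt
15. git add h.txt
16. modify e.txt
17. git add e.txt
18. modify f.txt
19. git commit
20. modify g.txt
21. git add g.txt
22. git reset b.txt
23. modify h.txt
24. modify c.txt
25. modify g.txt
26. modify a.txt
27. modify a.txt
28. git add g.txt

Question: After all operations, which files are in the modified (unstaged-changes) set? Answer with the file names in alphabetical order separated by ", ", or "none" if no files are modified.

Answer: a.txt, c.txt, f.txt, h.txt

Derivation:
After op 1 (modify g.txt): modified={g.txt} staged={none}
After op 2 (modify d.txt): modified={d.txt, g.txt} staged={none}
After op 3 (modify a.txt): modified={a.txt, d.txt, g.txt} staged={none}
After op 4 (modify b.txt): modified={a.txt, b.txt, d.txt, g.txt} staged={none}
After op 5 (git add d.txt): modified={a.txt, b.txt, g.txt} staged={d.txt}
After op 6 (git add b.txt): modified={a.txt, g.txt} staged={b.txt, d.txt}
After op 7 (git add a.txt): modified={g.txt} staged={a.txt, b.txt, d.txt}
After op 8 (git commit): modified={g.txt} staged={none}
After op 9 (git add g.txt): modified={none} staged={g.txt}
After op 10 (git add g.txt): modified={none} staged={g.txt}
After op 11 (modify d.txt): modified={d.txt} staged={g.txt}
After op 12 (git add d.txt): modified={none} staged={d.txt, g.txt}
After op 13 (git reset g.txt): modified={g.txt} staged={d.txt}
After op 14 (modify h.txt): modified={g.txt, h.txt} staged={d.txt}
After op 15 (git add h.txt): modified={g.txt} staged={d.txt, h.txt}
After op 16 (modify e.txt): modified={e.txt, g.txt} staged={d.txt, h.txt}
After op 17 (git add e.txt): modified={g.txt} staged={d.txt, e.txt, h.txt}
After op 18 (modify f.txt): modified={f.txt, g.txt} staged={d.txt, e.txt, h.txt}
After op 19 (git commit): modified={f.txt, g.txt} staged={none}
After op 20 (modify g.txt): modified={f.txt, g.txt} staged={none}
After op 21 (git add g.txt): modified={f.txt} staged={g.txt}
After op 22 (git reset b.txt): modified={f.txt} staged={g.txt}
After op 23 (modify h.txt): modified={f.txt, h.txt} staged={g.txt}
After op 24 (modify c.txt): modified={c.txt, f.txt, h.txt} staged={g.txt}
After op 25 (modify g.txt): modified={c.txt, f.txt, g.txt, h.txt} staged={g.txt}
After op 26 (modify a.txt): modified={a.txt, c.txt, f.txt, g.txt, h.txt} staged={g.txt}
After op 27 (modify a.txt): modified={a.txt, c.txt, f.txt, g.txt, h.txt} staged={g.txt}
After op 28 (git add g.txt): modified={a.txt, c.txt, f.txt, h.txt} staged={g.txt}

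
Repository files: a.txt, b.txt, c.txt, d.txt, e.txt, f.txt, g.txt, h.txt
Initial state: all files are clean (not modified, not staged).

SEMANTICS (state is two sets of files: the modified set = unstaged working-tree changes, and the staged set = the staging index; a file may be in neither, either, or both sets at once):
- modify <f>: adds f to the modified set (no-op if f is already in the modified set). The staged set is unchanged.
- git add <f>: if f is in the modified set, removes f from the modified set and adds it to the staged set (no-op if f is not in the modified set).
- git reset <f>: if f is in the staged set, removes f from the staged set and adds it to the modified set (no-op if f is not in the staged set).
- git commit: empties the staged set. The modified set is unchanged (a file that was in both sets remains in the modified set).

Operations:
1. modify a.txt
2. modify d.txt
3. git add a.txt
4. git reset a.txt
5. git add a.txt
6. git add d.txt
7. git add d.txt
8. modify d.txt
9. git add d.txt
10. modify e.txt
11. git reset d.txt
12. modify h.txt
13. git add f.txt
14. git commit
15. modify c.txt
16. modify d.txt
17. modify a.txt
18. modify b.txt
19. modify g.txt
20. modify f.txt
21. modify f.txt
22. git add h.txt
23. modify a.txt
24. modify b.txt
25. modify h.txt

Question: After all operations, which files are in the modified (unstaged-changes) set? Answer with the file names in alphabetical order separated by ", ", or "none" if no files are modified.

Answer: a.txt, b.txt, c.txt, d.txt, e.txt, f.txt, g.txt, h.txt

Derivation:
After op 1 (modify a.txt): modified={a.txt} staged={none}
After op 2 (modify d.txt): modified={a.txt, d.txt} staged={none}
After op 3 (git add a.txt): modified={d.txt} staged={a.txt}
After op 4 (git reset a.txt): modified={a.txt, d.txt} staged={none}
After op 5 (git add a.txt): modified={d.txt} staged={a.txt}
After op 6 (git add d.txt): modified={none} staged={a.txt, d.txt}
After op 7 (git add d.txt): modified={none} staged={a.txt, d.txt}
After op 8 (modify d.txt): modified={d.txt} staged={a.txt, d.txt}
After op 9 (git add d.txt): modified={none} staged={a.txt, d.txt}
After op 10 (modify e.txt): modified={e.txt} staged={a.txt, d.txt}
After op 11 (git reset d.txt): modified={d.txt, e.txt} staged={a.txt}
After op 12 (modify h.txt): modified={d.txt, e.txt, h.txt} staged={a.txt}
After op 13 (git add f.txt): modified={d.txt, e.txt, h.txt} staged={a.txt}
After op 14 (git commit): modified={d.txt, e.txt, h.txt} staged={none}
After op 15 (modify c.txt): modified={c.txt, d.txt, e.txt, h.txt} staged={none}
After op 16 (modify d.txt): modified={c.txt, d.txt, e.txt, h.txt} staged={none}
After op 17 (modify a.txt): modified={a.txt, c.txt, d.txt, e.txt, h.txt} staged={none}
After op 18 (modify b.txt): modified={a.txt, b.txt, c.txt, d.txt, e.txt, h.txt} staged={none}
After op 19 (modify g.txt): modified={a.txt, b.txt, c.txt, d.txt, e.txt, g.txt, h.txt} staged={none}
After op 20 (modify f.txt): modified={a.txt, b.txt, c.txt, d.txt, e.txt, f.txt, g.txt, h.txt} staged={none}
After op 21 (modify f.txt): modified={a.txt, b.txt, c.txt, d.txt, e.txt, f.txt, g.txt, h.txt} staged={none}
After op 22 (git add h.txt): modified={a.txt, b.txt, c.txt, d.txt, e.txt, f.txt, g.txt} staged={h.txt}
After op 23 (modify a.txt): modified={a.txt, b.txt, c.txt, d.txt, e.txt, f.txt, g.txt} staged={h.txt}
After op 24 (modify b.txt): modified={a.txt, b.txt, c.txt, d.txt, e.txt, f.txt, g.txt} staged={h.txt}
After op 25 (modify h.txt): modified={a.txt, b.txt, c.txt, d.txt, e.txt, f.txt, g.txt, h.txt} staged={h.txt}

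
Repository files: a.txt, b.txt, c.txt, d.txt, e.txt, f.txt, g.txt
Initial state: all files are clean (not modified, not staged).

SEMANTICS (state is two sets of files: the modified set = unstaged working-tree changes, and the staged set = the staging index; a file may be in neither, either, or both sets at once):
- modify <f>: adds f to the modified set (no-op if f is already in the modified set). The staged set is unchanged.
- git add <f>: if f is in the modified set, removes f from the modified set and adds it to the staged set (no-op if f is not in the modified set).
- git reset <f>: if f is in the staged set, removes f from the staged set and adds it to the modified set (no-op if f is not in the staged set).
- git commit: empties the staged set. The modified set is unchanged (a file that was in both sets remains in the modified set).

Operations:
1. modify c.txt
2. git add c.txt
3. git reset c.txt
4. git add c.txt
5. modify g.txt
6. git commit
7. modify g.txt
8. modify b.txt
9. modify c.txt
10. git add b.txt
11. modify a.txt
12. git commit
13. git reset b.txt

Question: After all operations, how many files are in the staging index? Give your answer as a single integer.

After op 1 (modify c.txt): modified={c.txt} staged={none}
After op 2 (git add c.txt): modified={none} staged={c.txt}
After op 3 (git reset c.txt): modified={c.txt} staged={none}
After op 4 (git add c.txt): modified={none} staged={c.txt}
After op 5 (modify g.txt): modified={g.txt} staged={c.txt}
After op 6 (git commit): modified={g.txt} staged={none}
After op 7 (modify g.txt): modified={g.txt} staged={none}
After op 8 (modify b.txt): modified={b.txt, g.txt} staged={none}
After op 9 (modify c.txt): modified={b.txt, c.txt, g.txt} staged={none}
After op 10 (git add b.txt): modified={c.txt, g.txt} staged={b.txt}
After op 11 (modify a.txt): modified={a.txt, c.txt, g.txt} staged={b.txt}
After op 12 (git commit): modified={a.txt, c.txt, g.txt} staged={none}
After op 13 (git reset b.txt): modified={a.txt, c.txt, g.txt} staged={none}
Final staged set: {none} -> count=0

Answer: 0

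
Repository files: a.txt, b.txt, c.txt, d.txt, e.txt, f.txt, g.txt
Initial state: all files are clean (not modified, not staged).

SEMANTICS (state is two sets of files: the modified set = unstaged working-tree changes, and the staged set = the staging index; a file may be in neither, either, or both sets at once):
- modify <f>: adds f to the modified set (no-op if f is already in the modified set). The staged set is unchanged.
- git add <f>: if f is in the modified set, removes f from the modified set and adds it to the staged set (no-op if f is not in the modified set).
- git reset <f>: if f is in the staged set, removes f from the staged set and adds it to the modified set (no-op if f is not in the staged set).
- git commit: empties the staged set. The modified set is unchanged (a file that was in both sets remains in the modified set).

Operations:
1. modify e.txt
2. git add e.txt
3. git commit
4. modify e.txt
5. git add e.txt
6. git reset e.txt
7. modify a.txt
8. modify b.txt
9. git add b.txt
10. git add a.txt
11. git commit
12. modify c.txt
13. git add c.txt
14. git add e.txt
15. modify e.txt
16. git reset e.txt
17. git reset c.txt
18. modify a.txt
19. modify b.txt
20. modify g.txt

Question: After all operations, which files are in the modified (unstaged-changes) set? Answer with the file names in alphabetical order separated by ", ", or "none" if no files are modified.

Answer: a.txt, b.txt, c.txt, e.txt, g.txt

Derivation:
After op 1 (modify e.txt): modified={e.txt} staged={none}
After op 2 (git add e.txt): modified={none} staged={e.txt}
After op 3 (git commit): modified={none} staged={none}
After op 4 (modify e.txt): modified={e.txt} staged={none}
After op 5 (git add e.txt): modified={none} staged={e.txt}
After op 6 (git reset e.txt): modified={e.txt} staged={none}
After op 7 (modify a.txt): modified={a.txt, e.txt} staged={none}
After op 8 (modify b.txt): modified={a.txt, b.txt, e.txt} staged={none}
After op 9 (git add b.txt): modified={a.txt, e.txt} staged={b.txt}
After op 10 (git add a.txt): modified={e.txt} staged={a.txt, b.txt}
After op 11 (git commit): modified={e.txt} staged={none}
After op 12 (modify c.txt): modified={c.txt, e.txt} staged={none}
After op 13 (git add c.txt): modified={e.txt} staged={c.txt}
After op 14 (git add e.txt): modified={none} staged={c.txt, e.txt}
After op 15 (modify e.txt): modified={e.txt} staged={c.txt, e.txt}
After op 16 (git reset e.txt): modified={e.txt} staged={c.txt}
After op 17 (git reset c.txt): modified={c.txt, e.txt} staged={none}
After op 18 (modify a.txt): modified={a.txt, c.txt, e.txt} staged={none}
After op 19 (modify b.txt): modified={a.txt, b.txt, c.txt, e.txt} staged={none}
After op 20 (modify g.txt): modified={a.txt, b.txt, c.txt, e.txt, g.txt} staged={none}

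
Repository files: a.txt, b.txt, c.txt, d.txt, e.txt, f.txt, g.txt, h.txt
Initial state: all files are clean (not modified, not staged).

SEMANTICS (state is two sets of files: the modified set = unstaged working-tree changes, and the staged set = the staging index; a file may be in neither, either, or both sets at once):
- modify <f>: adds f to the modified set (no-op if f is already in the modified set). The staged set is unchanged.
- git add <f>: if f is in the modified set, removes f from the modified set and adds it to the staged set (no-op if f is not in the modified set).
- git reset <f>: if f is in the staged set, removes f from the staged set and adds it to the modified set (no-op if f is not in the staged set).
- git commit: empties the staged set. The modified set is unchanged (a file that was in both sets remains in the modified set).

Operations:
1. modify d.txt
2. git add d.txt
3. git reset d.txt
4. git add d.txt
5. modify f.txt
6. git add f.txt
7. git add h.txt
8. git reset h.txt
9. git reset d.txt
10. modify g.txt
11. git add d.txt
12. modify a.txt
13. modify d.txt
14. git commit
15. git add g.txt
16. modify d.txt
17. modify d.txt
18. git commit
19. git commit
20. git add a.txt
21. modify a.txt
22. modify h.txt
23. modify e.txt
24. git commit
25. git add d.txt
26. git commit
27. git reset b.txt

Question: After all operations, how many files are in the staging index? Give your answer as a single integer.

Answer: 0

Derivation:
After op 1 (modify d.txt): modified={d.txt} staged={none}
After op 2 (git add d.txt): modified={none} staged={d.txt}
After op 3 (git reset d.txt): modified={d.txt} staged={none}
After op 4 (git add d.txt): modified={none} staged={d.txt}
After op 5 (modify f.txt): modified={f.txt} staged={d.txt}
After op 6 (git add f.txt): modified={none} staged={d.txt, f.txt}
After op 7 (git add h.txt): modified={none} staged={d.txt, f.txt}
After op 8 (git reset h.txt): modified={none} staged={d.txt, f.txt}
After op 9 (git reset d.txt): modified={d.txt} staged={f.txt}
After op 10 (modify g.txt): modified={d.txt, g.txt} staged={f.txt}
After op 11 (git add d.txt): modified={g.txt} staged={d.txt, f.txt}
After op 12 (modify a.txt): modified={a.txt, g.txt} staged={d.txt, f.txt}
After op 13 (modify d.txt): modified={a.txt, d.txt, g.txt} staged={d.txt, f.txt}
After op 14 (git commit): modified={a.txt, d.txt, g.txt} staged={none}
After op 15 (git add g.txt): modified={a.txt, d.txt} staged={g.txt}
After op 16 (modify d.txt): modified={a.txt, d.txt} staged={g.txt}
After op 17 (modify d.txt): modified={a.txt, d.txt} staged={g.txt}
After op 18 (git commit): modified={a.txt, d.txt} staged={none}
After op 19 (git commit): modified={a.txt, d.txt} staged={none}
After op 20 (git add a.txt): modified={d.txt} staged={a.txt}
After op 21 (modify a.txt): modified={a.txt, d.txt} staged={a.txt}
After op 22 (modify h.txt): modified={a.txt, d.txt, h.txt} staged={a.txt}
After op 23 (modify e.txt): modified={a.txt, d.txt, e.txt, h.txt} staged={a.txt}
After op 24 (git commit): modified={a.txt, d.txt, e.txt, h.txt} staged={none}
After op 25 (git add d.txt): modified={a.txt, e.txt, h.txt} staged={d.txt}
After op 26 (git commit): modified={a.txt, e.txt, h.txt} staged={none}
After op 27 (git reset b.txt): modified={a.txt, e.txt, h.txt} staged={none}
Final staged set: {none} -> count=0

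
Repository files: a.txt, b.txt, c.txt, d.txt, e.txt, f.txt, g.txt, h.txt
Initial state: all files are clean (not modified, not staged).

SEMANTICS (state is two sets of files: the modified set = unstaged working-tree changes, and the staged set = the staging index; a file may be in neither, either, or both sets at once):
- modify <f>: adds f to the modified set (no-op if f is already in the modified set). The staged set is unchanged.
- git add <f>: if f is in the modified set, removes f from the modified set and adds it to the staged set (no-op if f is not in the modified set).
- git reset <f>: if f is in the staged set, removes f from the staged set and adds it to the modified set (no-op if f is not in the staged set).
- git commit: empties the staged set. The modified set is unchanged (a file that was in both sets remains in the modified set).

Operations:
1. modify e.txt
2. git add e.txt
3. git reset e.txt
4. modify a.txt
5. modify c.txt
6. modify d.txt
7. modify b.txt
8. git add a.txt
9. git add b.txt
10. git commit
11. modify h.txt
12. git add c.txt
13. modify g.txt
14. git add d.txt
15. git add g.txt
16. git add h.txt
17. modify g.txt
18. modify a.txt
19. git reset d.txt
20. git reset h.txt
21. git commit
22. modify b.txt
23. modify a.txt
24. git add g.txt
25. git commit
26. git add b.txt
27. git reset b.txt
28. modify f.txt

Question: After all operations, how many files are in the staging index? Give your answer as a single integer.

Answer: 0

Derivation:
After op 1 (modify e.txt): modified={e.txt} staged={none}
After op 2 (git add e.txt): modified={none} staged={e.txt}
After op 3 (git reset e.txt): modified={e.txt} staged={none}
After op 4 (modify a.txt): modified={a.txt, e.txt} staged={none}
After op 5 (modify c.txt): modified={a.txt, c.txt, e.txt} staged={none}
After op 6 (modify d.txt): modified={a.txt, c.txt, d.txt, e.txt} staged={none}
After op 7 (modify b.txt): modified={a.txt, b.txt, c.txt, d.txt, e.txt} staged={none}
After op 8 (git add a.txt): modified={b.txt, c.txt, d.txt, e.txt} staged={a.txt}
After op 9 (git add b.txt): modified={c.txt, d.txt, e.txt} staged={a.txt, b.txt}
After op 10 (git commit): modified={c.txt, d.txt, e.txt} staged={none}
After op 11 (modify h.txt): modified={c.txt, d.txt, e.txt, h.txt} staged={none}
After op 12 (git add c.txt): modified={d.txt, e.txt, h.txt} staged={c.txt}
After op 13 (modify g.txt): modified={d.txt, e.txt, g.txt, h.txt} staged={c.txt}
After op 14 (git add d.txt): modified={e.txt, g.txt, h.txt} staged={c.txt, d.txt}
After op 15 (git add g.txt): modified={e.txt, h.txt} staged={c.txt, d.txt, g.txt}
After op 16 (git add h.txt): modified={e.txt} staged={c.txt, d.txt, g.txt, h.txt}
After op 17 (modify g.txt): modified={e.txt, g.txt} staged={c.txt, d.txt, g.txt, h.txt}
After op 18 (modify a.txt): modified={a.txt, e.txt, g.txt} staged={c.txt, d.txt, g.txt, h.txt}
After op 19 (git reset d.txt): modified={a.txt, d.txt, e.txt, g.txt} staged={c.txt, g.txt, h.txt}
After op 20 (git reset h.txt): modified={a.txt, d.txt, e.txt, g.txt, h.txt} staged={c.txt, g.txt}
After op 21 (git commit): modified={a.txt, d.txt, e.txt, g.txt, h.txt} staged={none}
After op 22 (modify b.txt): modified={a.txt, b.txt, d.txt, e.txt, g.txt, h.txt} staged={none}
After op 23 (modify a.txt): modified={a.txt, b.txt, d.txt, e.txt, g.txt, h.txt} staged={none}
After op 24 (git add g.txt): modified={a.txt, b.txt, d.txt, e.txt, h.txt} staged={g.txt}
After op 25 (git commit): modified={a.txt, b.txt, d.txt, e.txt, h.txt} staged={none}
After op 26 (git add b.txt): modified={a.txt, d.txt, e.txt, h.txt} staged={b.txt}
After op 27 (git reset b.txt): modified={a.txt, b.txt, d.txt, e.txt, h.txt} staged={none}
After op 28 (modify f.txt): modified={a.txt, b.txt, d.txt, e.txt, f.txt, h.txt} staged={none}
Final staged set: {none} -> count=0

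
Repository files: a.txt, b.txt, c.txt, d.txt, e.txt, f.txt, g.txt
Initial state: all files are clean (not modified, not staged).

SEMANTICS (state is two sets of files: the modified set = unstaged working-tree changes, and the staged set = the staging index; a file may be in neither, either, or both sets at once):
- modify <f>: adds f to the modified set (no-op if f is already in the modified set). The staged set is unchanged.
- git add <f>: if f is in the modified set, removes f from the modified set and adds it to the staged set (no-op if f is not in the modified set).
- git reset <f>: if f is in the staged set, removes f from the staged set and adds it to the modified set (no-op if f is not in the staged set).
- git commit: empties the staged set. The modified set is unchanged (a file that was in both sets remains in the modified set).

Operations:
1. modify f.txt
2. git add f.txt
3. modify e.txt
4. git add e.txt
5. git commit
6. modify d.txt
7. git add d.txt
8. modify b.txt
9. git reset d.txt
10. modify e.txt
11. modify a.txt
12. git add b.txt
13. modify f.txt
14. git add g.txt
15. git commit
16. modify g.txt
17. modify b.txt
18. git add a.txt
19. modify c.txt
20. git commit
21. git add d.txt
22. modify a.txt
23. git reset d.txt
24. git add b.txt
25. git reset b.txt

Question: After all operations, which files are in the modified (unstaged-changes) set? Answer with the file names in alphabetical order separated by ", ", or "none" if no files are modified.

After op 1 (modify f.txt): modified={f.txt} staged={none}
After op 2 (git add f.txt): modified={none} staged={f.txt}
After op 3 (modify e.txt): modified={e.txt} staged={f.txt}
After op 4 (git add e.txt): modified={none} staged={e.txt, f.txt}
After op 5 (git commit): modified={none} staged={none}
After op 6 (modify d.txt): modified={d.txt} staged={none}
After op 7 (git add d.txt): modified={none} staged={d.txt}
After op 8 (modify b.txt): modified={b.txt} staged={d.txt}
After op 9 (git reset d.txt): modified={b.txt, d.txt} staged={none}
After op 10 (modify e.txt): modified={b.txt, d.txt, e.txt} staged={none}
After op 11 (modify a.txt): modified={a.txt, b.txt, d.txt, e.txt} staged={none}
After op 12 (git add b.txt): modified={a.txt, d.txt, e.txt} staged={b.txt}
After op 13 (modify f.txt): modified={a.txt, d.txt, e.txt, f.txt} staged={b.txt}
After op 14 (git add g.txt): modified={a.txt, d.txt, e.txt, f.txt} staged={b.txt}
After op 15 (git commit): modified={a.txt, d.txt, e.txt, f.txt} staged={none}
After op 16 (modify g.txt): modified={a.txt, d.txt, e.txt, f.txt, g.txt} staged={none}
After op 17 (modify b.txt): modified={a.txt, b.txt, d.txt, e.txt, f.txt, g.txt} staged={none}
After op 18 (git add a.txt): modified={b.txt, d.txt, e.txt, f.txt, g.txt} staged={a.txt}
After op 19 (modify c.txt): modified={b.txt, c.txt, d.txt, e.txt, f.txt, g.txt} staged={a.txt}
After op 20 (git commit): modified={b.txt, c.txt, d.txt, e.txt, f.txt, g.txt} staged={none}
After op 21 (git add d.txt): modified={b.txt, c.txt, e.txt, f.txt, g.txt} staged={d.txt}
After op 22 (modify a.txt): modified={a.txt, b.txt, c.txt, e.txt, f.txt, g.txt} staged={d.txt}
After op 23 (git reset d.txt): modified={a.txt, b.txt, c.txt, d.txt, e.txt, f.txt, g.txt} staged={none}
After op 24 (git add b.txt): modified={a.txt, c.txt, d.txt, e.txt, f.txt, g.txt} staged={b.txt}
After op 25 (git reset b.txt): modified={a.txt, b.txt, c.txt, d.txt, e.txt, f.txt, g.txt} staged={none}

Answer: a.txt, b.txt, c.txt, d.txt, e.txt, f.txt, g.txt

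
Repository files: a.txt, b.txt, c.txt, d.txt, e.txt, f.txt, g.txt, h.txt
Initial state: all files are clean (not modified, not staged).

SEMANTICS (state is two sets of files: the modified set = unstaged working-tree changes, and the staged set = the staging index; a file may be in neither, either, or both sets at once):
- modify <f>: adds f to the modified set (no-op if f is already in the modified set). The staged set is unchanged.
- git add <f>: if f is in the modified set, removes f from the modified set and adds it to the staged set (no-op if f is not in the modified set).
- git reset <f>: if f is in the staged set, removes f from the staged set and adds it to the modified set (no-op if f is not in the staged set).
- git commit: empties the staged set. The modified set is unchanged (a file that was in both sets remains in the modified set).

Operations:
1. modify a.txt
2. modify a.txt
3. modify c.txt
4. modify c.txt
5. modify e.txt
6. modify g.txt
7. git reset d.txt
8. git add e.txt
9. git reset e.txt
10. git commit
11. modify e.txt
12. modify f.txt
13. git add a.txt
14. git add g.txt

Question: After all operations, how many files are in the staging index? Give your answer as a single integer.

Answer: 2

Derivation:
After op 1 (modify a.txt): modified={a.txt} staged={none}
After op 2 (modify a.txt): modified={a.txt} staged={none}
After op 3 (modify c.txt): modified={a.txt, c.txt} staged={none}
After op 4 (modify c.txt): modified={a.txt, c.txt} staged={none}
After op 5 (modify e.txt): modified={a.txt, c.txt, e.txt} staged={none}
After op 6 (modify g.txt): modified={a.txt, c.txt, e.txt, g.txt} staged={none}
After op 7 (git reset d.txt): modified={a.txt, c.txt, e.txt, g.txt} staged={none}
After op 8 (git add e.txt): modified={a.txt, c.txt, g.txt} staged={e.txt}
After op 9 (git reset e.txt): modified={a.txt, c.txt, e.txt, g.txt} staged={none}
After op 10 (git commit): modified={a.txt, c.txt, e.txt, g.txt} staged={none}
After op 11 (modify e.txt): modified={a.txt, c.txt, e.txt, g.txt} staged={none}
After op 12 (modify f.txt): modified={a.txt, c.txt, e.txt, f.txt, g.txt} staged={none}
After op 13 (git add a.txt): modified={c.txt, e.txt, f.txt, g.txt} staged={a.txt}
After op 14 (git add g.txt): modified={c.txt, e.txt, f.txt} staged={a.txt, g.txt}
Final staged set: {a.txt, g.txt} -> count=2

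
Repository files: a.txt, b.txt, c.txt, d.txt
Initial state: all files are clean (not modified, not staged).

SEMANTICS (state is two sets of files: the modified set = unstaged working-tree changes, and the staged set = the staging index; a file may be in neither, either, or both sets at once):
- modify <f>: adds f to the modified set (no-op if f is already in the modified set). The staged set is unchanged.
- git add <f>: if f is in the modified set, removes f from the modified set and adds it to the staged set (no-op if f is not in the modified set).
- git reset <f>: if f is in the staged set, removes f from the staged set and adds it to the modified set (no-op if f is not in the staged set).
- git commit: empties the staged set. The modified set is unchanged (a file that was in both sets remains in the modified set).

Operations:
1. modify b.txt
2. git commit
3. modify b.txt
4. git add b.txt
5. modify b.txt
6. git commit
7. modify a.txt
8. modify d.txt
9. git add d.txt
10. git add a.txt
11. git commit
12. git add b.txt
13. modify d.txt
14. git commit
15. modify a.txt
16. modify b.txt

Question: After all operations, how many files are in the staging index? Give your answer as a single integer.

After op 1 (modify b.txt): modified={b.txt} staged={none}
After op 2 (git commit): modified={b.txt} staged={none}
After op 3 (modify b.txt): modified={b.txt} staged={none}
After op 4 (git add b.txt): modified={none} staged={b.txt}
After op 5 (modify b.txt): modified={b.txt} staged={b.txt}
After op 6 (git commit): modified={b.txt} staged={none}
After op 7 (modify a.txt): modified={a.txt, b.txt} staged={none}
After op 8 (modify d.txt): modified={a.txt, b.txt, d.txt} staged={none}
After op 9 (git add d.txt): modified={a.txt, b.txt} staged={d.txt}
After op 10 (git add a.txt): modified={b.txt} staged={a.txt, d.txt}
After op 11 (git commit): modified={b.txt} staged={none}
After op 12 (git add b.txt): modified={none} staged={b.txt}
After op 13 (modify d.txt): modified={d.txt} staged={b.txt}
After op 14 (git commit): modified={d.txt} staged={none}
After op 15 (modify a.txt): modified={a.txt, d.txt} staged={none}
After op 16 (modify b.txt): modified={a.txt, b.txt, d.txt} staged={none}
Final staged set: {none} -> count=0

Answer: 0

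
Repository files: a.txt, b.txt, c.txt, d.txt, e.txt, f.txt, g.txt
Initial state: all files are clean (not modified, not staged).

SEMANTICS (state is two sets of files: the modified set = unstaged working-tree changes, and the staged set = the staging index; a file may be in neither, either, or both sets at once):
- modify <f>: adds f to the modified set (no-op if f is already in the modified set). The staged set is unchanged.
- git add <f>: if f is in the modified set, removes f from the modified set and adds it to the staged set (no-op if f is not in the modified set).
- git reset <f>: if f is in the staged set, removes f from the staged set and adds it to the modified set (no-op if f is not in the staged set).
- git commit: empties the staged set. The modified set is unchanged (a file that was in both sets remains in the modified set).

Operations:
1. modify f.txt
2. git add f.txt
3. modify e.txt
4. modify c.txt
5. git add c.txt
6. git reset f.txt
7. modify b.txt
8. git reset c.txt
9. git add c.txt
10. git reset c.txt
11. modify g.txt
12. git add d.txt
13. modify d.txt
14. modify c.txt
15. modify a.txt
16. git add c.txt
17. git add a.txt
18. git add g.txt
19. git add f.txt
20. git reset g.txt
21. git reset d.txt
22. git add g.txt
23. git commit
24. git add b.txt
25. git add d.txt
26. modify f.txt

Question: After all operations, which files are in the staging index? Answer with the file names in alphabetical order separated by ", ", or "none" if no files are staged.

Answer: b.txt, d.txt

Derivation:
After op 1 (modify f.txt): modified={f.txt} staged={none}
After op 2 (git add f.txt): modified={none} staged={f.txt}
After op 3 (modify e.txt): modified={e.txt} staged={f.txt}
After op 4 (modify c.txt): modified={c.txt, e.txt} staged={f.txt}
After op 5 (git add c.txt): modified={e.txt} staged={c.txt, f.txt}
After op 6 (git reset f.txt): modified={e.txt, f.txt} staged={c.txt}
After op 7 (modify b.txt): modified={b.txt, e.txt, f.txt} staged={c.txt}
After op 8 (git reset c.txt): modified={b.txt, c.txt, e.txt, f.txt} staged={none}
After op 9 (git add c.txt): modified={b.txt, e.txt, f.txt} staged={c.txt}
After op 10 (git reset c.txt): modified={b.txt, c.txt, e.txt, f.txt} staged={none}
After op 11 (modify g.txt): modified={b.txt, c.txt, e.txt, f.txt, g.txt} staged={none}
After op 12 (git add d.txt): modified={b.txt, c.txt, e.txt, f.txt, g.txt} staged={none}
After op 13 (modify d.txt): modified={b.txt, c.txt, d.txt, e.txt, f.txt, g.txt} staged={none}
After op 14 (modify c.txt): modified={b.txt, c.txt, d.txt, e.txt, f.txt, g.txt} staged={none}
After op 15 (modify a.txt): modified={a.txt, b.txt, c.txt, d.txt, e.txt, f.txt, g.txt} staged={none}
After op 16 (git add c.txt): modified={a.txt, b.txt, d.txt, e.txt, f.txt, g.txt} staged={c.txt}
After op 17 (git add a.txt): modified={b.txt, d.txt, e.txt, f.txt, g.txt} staged={a.txt, c.txt}
After op 18 (git add g.txt): modified={b.txt, d.txt, e.txt, f.txt} staged={a.txt, c.txt, g.txt}
After op 19 (git add f.txt): modified={b.txt, d.txt, e.txt} staged={a.txt, c.txt, f.txt, g.txt}
After op 20 (git reset g.txt): modified={b.txt, d.txt, e.txt, g.txt} staged={a.txt, c.txt, f.txt}
After op 21 (git reset d.txt): modified={b.txt, d.txt, e.txt, g.txt} staged={a.txt, c.txt, f.txt}
After op 22 (git add g.txt): modified={b.txt, d.txt, e.txt} staged={a.txt, c.txt, f.txt, g.txt}
After op 23 (git commit): modified={b.txt, d.txt, e.txt} staged={none}
After op 24 (git add b.txt): modified={d.txt, e.txt} staged={b.txt}
After op 25 (git add d.txt): modified={e.txt} staged={b.txt, d.txt}
After op 26 (modify f.txt): modified={e.txt, f.txt} staged={b.txt, d.txt}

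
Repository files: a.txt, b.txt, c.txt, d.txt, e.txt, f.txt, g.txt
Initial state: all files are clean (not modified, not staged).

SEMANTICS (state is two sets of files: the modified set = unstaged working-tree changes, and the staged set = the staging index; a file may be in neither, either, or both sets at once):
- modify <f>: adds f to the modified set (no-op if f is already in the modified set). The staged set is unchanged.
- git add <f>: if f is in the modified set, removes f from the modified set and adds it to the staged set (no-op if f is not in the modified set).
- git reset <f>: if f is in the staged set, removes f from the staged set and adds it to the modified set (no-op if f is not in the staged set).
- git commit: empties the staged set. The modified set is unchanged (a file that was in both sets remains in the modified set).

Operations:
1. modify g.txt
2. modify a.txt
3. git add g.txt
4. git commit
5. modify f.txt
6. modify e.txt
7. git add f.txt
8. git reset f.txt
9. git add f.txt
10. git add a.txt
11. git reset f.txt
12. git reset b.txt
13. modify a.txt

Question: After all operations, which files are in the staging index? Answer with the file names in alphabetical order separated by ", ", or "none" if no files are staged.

Answer: a.txt

Derivation:
After op 1 (modify g.txt): modified={g.txt} staged={none}
After op 2 (modify a.txt): modified={a.txt, g.txt} staged={none}
After op 3 (git add g.txt): modified={a.txt} staged={g.txt}
After op 4 (git commit): modified={a.txt} staged={none}
After op 5 (modify f.txt): modified={a.txt, f.txt} staged={none}
After op 6 (modify e.txt): modified={a.txt, e.txt, f.txt} staged={none}
After op 7 (git add f.txt): modified={a.txt, e.txt} staged={f.txt}
After op 8 (git reset f.txt): modified={a.txt, e.txt, f.txt} staged={none}
After op 9 (git add f.txt): modified={a.txt, e.txt} staged={f.txt}
After op 10 (git add a.txt): modified={e.txt} staged={a.txt, f.txt}
After op 11 (git reset f.txt): modified={e.txt, f.txt} staged={a.txt}
After op 12 (git reset b.txt): modified={e.txt, f.txt} staged={a.txt}
After op 13 (modify a.txt): modified={a.txt, e.txt, f.txt} staged={a.txt}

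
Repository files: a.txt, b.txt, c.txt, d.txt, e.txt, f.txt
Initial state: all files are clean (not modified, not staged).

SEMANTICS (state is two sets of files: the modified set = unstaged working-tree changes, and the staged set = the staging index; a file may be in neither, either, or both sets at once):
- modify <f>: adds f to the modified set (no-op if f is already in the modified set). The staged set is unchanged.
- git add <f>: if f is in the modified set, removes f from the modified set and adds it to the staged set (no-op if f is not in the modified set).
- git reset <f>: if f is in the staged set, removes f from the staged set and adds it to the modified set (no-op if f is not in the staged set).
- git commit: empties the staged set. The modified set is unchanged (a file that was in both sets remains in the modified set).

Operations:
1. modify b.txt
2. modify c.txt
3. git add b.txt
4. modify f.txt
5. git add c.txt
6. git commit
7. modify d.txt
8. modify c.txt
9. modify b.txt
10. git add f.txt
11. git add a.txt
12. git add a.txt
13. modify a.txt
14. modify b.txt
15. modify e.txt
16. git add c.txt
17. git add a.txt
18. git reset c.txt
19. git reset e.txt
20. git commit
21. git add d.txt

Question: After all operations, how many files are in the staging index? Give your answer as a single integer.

After op 1 (modify b.txt): modified={b.txt} staged={none}
After op 2 (modify c.txt): modified={b.txt, c.txt} staged={none}
After op 3 (git add b.txt): modified={c.txt} staged={b.txt}
After op 4 (modify f.txt): modified={c.txt, f.txt} staged={b.txt}
After op 5 (git add c.txt): modified={f.txt} staged={b.txt, c.txt}
After op 6 (git commit): modified={f.txt} staged={none}
After op 7 (modify d.txt): modified={d.txt, f.txt} staged={none}
After op 8 (modify c.txt): modified={c.txt, d.txt, f.txt} staged={none}
After op 9 (modify b.txt): modified={b.txt, c.txt, d.txt, f.txt} staged={none}
After op 10 (git add f.txt): modified={b.txt, c.txt, d.txt} staged={f.txt}
After op 11 (git add a.txt): modified={b.txt, c.txt, d.txt} staged={f.txt}
After op 12 (git add a.txt): modified={b.txt, c.txt, d.txt} staged={f.txt}
After op 13 (modify a.txt): modified={a.txt, b.txt, c.txt, d.txt} staged={f.txt}
After op 14 (modify b.txt): modified={a.txt, b.txt, c.txt, d.txt} staged={f.txt}
After op 15 (modify e.txt): modified={a.txt, b.txt, c.txt, d.txt, e.txt} staged={f.txt}
After op 16 (git add c.txt): modified={a.txt, b.txt, d.txt, e.txt} staged={c.txt, f.txt}
After op 17 (git add a.txt): modified={b.txt, d.txt, e.txt} staged={a.txt, c.txt, f.txt}
After op 18 (git reset c.txt): modified={b.txt, c.txt, d.txt, e.txt} staged={a.txt, f.txt}
After op 19 (git reset e.txt): modified={b.txt, c.txt, d.txt, e.txt} staged={a.txt, f.txt}
After op 20 (git commit): modified={b.txt, c.txt, d.txt, e.txt} staged={none}
After op 21 (git add d.txt): modified={b.txt, c.txt, e.txt} staged={d.txt}
Final staged set: {d.txt} -> count=1

Answer: 1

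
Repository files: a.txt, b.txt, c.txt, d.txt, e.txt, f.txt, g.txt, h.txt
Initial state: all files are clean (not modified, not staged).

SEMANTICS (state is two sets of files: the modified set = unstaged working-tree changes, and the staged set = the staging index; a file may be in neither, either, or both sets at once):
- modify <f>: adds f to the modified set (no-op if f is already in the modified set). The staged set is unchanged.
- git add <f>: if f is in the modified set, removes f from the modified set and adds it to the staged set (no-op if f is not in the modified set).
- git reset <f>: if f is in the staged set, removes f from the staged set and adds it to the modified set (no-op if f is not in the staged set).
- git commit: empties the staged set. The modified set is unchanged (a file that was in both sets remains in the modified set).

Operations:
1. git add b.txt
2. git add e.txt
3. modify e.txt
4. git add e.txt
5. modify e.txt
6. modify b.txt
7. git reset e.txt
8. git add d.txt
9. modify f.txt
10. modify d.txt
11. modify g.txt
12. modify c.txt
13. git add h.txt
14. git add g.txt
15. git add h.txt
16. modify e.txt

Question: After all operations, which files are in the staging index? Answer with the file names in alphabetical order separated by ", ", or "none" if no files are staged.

After op 1 (git add b.txt): modified={none} staged={none}
After op 2 (git add e.txt): modified={none} staged={none}
After op 3 (modify e.txt): modified={e.txt} staged={none}
After op 4 (git add e.txt): modified={none} staged={e.txt}
After op 5 (modify e.txt): modified={e.txt} staged={e.txt}
After op 6 (modify b.txt): modified={b.txt, e.txt} staged={e.txt}
After op 7 (git reset e.txt): modified={b.txt, e.txt} staged={none}
After op 8 (git add d.txt): modified={b.txt, e.txt} staged={none}
After op 9 (modify f.txt): modified={b.txt, e.txt, f.txt} staged={none}
After op 10 (modify d.txt): modified={b.txt, d.txt, e.txt, f.txt} staged={none}
After op 11 (modify g.txt): modified={b.txt, d.txt, e.txt, f.txt, g.txt} staged={none}
After op 12 (modify c.txt): modified={b.txt, c.txt, d.txt, e.txt, f.txt, g.txt} staged={none}
After op 13 (git add h.txt): modified={b.txt, c.txt, d.txt, e.txt, f.txt, g.txt} staged={none}
After op 14 (git add g.txt): modified={b.txt, c.txt, d.txt, e.txt, f.txt} staged={g.txt}
After op 15 (git add h.txt): modified={b.txt, c.txt, d.txt, e.txt, f.txt} staged={g.txt}
After op 16 (modify e.txt): modified={b.txt, c.txt, d.txt, e.txt, f.txt} staged={g.txt}

Answer: g.txt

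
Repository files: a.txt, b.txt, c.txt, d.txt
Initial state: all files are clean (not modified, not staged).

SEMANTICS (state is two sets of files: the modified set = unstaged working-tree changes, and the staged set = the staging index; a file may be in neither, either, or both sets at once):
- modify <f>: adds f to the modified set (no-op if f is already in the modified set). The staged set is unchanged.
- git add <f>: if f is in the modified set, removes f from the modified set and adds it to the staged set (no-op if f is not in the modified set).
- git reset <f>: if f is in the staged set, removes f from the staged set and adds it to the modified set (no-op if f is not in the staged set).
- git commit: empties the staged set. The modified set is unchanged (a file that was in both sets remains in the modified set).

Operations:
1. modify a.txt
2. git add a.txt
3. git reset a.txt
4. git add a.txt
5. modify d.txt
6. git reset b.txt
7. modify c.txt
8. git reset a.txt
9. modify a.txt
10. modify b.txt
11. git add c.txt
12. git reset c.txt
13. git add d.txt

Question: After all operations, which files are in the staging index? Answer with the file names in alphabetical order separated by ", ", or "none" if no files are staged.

Answer: d.txt

Derivation:
After op 1 (modify a.txt): modified={a.txt} staged={none}
After op 2 (git add a.txt): modified={none} staged={a.txt}
After op 3 (git reset a.txt): modified={a.txt} staged={none}
After op 4 (git add a.txt): modified={none} staged={a.txt}
After op 5 (modify d.txt): modified={d.txt} staged={a.txt}
After op 6 (git reset b.txt): modified={d.txt} staged={a.txt}
After op 7 (modify c.txt): modified={c.txt, d.txt} staged={a.txt}
After op 8 (git reset a.txt): modified={a.txt, c.txt, d.txt} staged={none}
After op 9 (modify a.txt): modified={a.txt, c.txt, d.txt} staged={none}
After op 10 (modify b.txt): modified={a.txt, b.txt, c.txt, d.txt} staged={none}
After op 11 (git add c.txt): modified={a.txt, b.txt, d.txt} staged={c.txt}
After op 12 (git reset c.txt): modified={a.txt, b.txt, c.txt, d.txt} staged={none}
After op 13 (git add d.txt): modified={a.txt, b.txt, c.txt} staged={d.txt}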